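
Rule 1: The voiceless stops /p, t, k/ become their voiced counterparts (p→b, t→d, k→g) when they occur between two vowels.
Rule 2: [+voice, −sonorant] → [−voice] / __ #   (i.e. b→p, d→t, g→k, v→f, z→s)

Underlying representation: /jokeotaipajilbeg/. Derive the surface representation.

Rule 1 (intervocalic voicing): /k/ is a voiceless stop between vowels /o/ and /e/, so it voices to [g]. /t/ is a voiceless stop between vowels /o/ and /a/, so it voices to [d]. /p/ is a voiceless stop between vowels /i/ and /a/, so it voices to [b]. /jokeotaipajilbeg/ → jogeodaibajilbeg.
Rule 2 (final devoicing): /g/ is a voiced obstruent in word-final position, so it devoices to [k]. /jogeodaibajilbeg/ → jogeodaibajilbek.

jogeodaibajilbek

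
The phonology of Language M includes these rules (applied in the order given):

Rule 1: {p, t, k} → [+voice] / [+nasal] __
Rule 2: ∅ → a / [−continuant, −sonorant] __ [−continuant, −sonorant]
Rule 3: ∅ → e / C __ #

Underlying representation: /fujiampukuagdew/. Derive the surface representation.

fujiambukuagadewe

Rule 1 (post-nasal voicing): /p/ is a voiceless stop immediately after the nasal /m/, so it voices to [b]. /fujiampukuagdew/ → fujiambukuagdew.
Rule 2 (stop-cluster a-epenthesis): /g/ and /d/ form a stop–stop cluster, so [a] is inserted between them. /fujiambukuagdew/ → fujiambukuagadew.
Rule 3 (final e-epenthesis): the form ends in the consonant /w/, so [e] is inserted word-finally. /fujiambukuagadew/ → fujiambukuagadewe.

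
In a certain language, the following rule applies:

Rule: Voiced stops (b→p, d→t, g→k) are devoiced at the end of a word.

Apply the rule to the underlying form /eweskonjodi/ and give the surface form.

No segment of /eweskonjodi/ meets the structural description of the rule, so the form surfaces unchanged.

eweskonjodi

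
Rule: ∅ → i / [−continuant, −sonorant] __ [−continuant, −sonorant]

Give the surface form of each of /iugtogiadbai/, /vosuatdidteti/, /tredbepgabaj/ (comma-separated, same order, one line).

iugitogiadibai, vosuatididiteti, tredibepigabaj

/iugtogiadbai/: /g/ and /t/ form a stop–stop cluster, so [i] is inserted between them. /d/ and /b/ form a stop–stop cluster, so [i] is inserted between them. → [iugitogiadibai].
/vosuatdidteti/: /t/ and /d/ form a stop–stop cluster, so [i] is inserted between them. /d/ and /t/ form a stop–stop cluster, so [i] is inserted between them. → [vosuatididiteti].
/tredbepgabaj/: /d/ and /b/ form a stop–stop cluster, so [i] is inserted between them. /p/ and /g/ form a stop–stop cluster, so [i] is inserted between them. → [tredibepigabaj].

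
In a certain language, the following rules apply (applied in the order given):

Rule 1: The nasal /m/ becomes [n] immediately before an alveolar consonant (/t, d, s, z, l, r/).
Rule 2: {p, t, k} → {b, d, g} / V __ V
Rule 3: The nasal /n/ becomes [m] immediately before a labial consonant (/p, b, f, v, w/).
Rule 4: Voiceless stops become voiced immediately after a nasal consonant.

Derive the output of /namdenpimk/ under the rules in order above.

nandembimg

Rule 1 (nasal place assimilation): /m/ precedes the alveolar consonant /d/, so it assimilates in place to [n]. /namdenpimk/ → nandenpimk.
Rule 2 (intervocalic voicing): no segment meets the environment; /nandenpimk/ is unchanged.
Rule 3 (nasal place assimilation): /n/ precedes the labial consonant /p/, so it assimilates in place to [m]. /nandenpimk/ → nandempimk.
Rule 4 (post-nasal voicing): /p/ is a voiceless stop immediately after the nasal /m/, so it voices to [b]. /k/ is a voiceless stop immediately after the nasal /m/, so it voices to [g]. /nandempimk/ → nandembimg.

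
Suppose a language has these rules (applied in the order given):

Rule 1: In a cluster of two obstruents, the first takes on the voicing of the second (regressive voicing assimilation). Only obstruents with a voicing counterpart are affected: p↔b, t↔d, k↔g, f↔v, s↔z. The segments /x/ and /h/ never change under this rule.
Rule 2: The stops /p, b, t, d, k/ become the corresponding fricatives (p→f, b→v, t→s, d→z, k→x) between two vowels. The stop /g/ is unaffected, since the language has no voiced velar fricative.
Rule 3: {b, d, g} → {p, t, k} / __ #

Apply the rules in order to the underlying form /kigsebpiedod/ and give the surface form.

Rule 1 (regressive voicing assimilation): /g/ precedes the voiceless obstruent /s/, so it devoices to [k] by assimilation. /b/ precedes the voiceless obstruent /p/, so it devoices to [p] by assimilation. /kigsebpiedod/ → kikseppiedod.
Rule 2 (intervocalic spirantization): /d/ is a stop between vowels /e/ and /o/, so it spirantizes to the fricative [z]. /kikseppiedod/ → kikseppiezod.
Rule 3 (final devoicing): /d/ is a voiced stop in word-final position, so it devoices to [t]. /kikseppiezod/ → kikseppiezot.

kikseppiezot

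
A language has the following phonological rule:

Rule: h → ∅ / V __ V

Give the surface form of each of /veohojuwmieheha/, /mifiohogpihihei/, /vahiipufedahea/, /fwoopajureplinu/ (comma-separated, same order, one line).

/veohojuwmieheha/: /h/ occurs between vowels /o/ and /o/, so it deletes. /h/ occurs between vowels /e/ and /e/, so it deletes. /h/ occurs between vowels /e/ and /a/, so it deletes. → [veoojuwmieea].
/mifiohogpihihei/: /h/ occurs between vowels /o/ and /o/, so it deletes. /h/ occurs between vowels /i/ and /i/, so it deletes. /h/ occurs between vowels /i/ and /e/, so it deletes. → [mifioogpiiei].
/vahiipufedahea/: /h/ occurs between vowels /a/ and /i/, so it deletes. /h/ occurs between vowels /a/ and /e/, so it deletes. → [vaiipufedaea].
/fwoopajureplinu/: the rule's environment is not met; surfaces unchanged as [fwoopajureplinu].

veoojuwmieea, mifioogpiiei, vaiipufedaea, fwoopajureplinu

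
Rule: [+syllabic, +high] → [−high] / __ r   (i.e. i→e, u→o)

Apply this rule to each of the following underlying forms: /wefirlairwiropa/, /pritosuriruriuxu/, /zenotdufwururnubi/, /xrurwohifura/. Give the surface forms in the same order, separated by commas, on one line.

/wefirlairwiropa/: /i/ is a high vowel immediately before /r/, so it lowers to [e]. /i/ is a high vowel immediately before /r/, so it lowers to [e]. /i/ is a high vowel immediately before /r/, so it lowers to [e]. → [weferlaerweropa].
/pritosuriruriuxu/: /u/ is a high vowel immediately before /r/, so it lowers to [o]. /i/ is a high vowel immediately before /r/, so it lowers to [e]. /u/ is a high vowel immediately before /r/, so it lowers to [o]. → [pritosoreroriuxu].
/zenotdufwururnubi/: /u/ is a high vowel immediately before /r/, so it lowers to [o]. /u/ is a high vowel immediately before /r/, so it lowers to [o]. → [zenotdufworornubi].
/xrurwohifura/: /u/ is a high vowel immediately before /r/, so it lowers to [o]. /u/ is a high vowel immediately before /r/, so it lowers to [o]. → [xrorwohifora].

weferlaerweropa, pritosoreroriuxu, zenotdufworornubi, xrorwohifora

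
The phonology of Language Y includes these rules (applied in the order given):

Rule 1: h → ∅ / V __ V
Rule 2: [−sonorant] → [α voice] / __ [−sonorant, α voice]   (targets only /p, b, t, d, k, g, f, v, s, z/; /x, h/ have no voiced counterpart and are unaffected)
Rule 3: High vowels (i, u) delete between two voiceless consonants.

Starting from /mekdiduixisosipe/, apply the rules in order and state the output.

megdiduixsospe

Rule 1 (intervocalic h-deletion): no segment meets the environment; /mekdiduixisosipe/ is unchanged.
Rule 2 (regressive voicing assimilation): /k/ precedes the voiced obstruent /d/, so it voices to [g] by assimilation. /mekdiduixisosipe/ → megdiduixisosipe.
Rule 3 (high vowel syncope): /i/ is a high vowel flanked by voiceless consonants /x/ and /s/, so it deletes. /i/ is a high vowel flanked by voiceless consonants /s/ and /p/, so it deletes. /megdiduixisosipe/ → megdiduixsospe.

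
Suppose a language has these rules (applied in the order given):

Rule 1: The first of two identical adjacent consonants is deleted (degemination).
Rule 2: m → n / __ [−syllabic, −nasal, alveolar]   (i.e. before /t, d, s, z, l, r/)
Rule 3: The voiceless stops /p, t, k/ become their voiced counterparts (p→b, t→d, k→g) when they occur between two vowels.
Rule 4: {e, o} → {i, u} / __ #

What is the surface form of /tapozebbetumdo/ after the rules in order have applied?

Rule 1 (degemination): /bb/ is a geminate; the first /b/ deletes. /tapozebbetumdo/ → tapozebetumdo.
Rule 2 (nasal place assimilation): /m/ precedes the alveolar consonant /d/, so it assimilates in place to [n]. /tapozebetumdo/ → tapozebetundo.
Rule 3 (intervocalic voicing): /p/ is a voiceless stop between vowels /a/ and /o/, so it voices to [b]. /t/ is a voiceless stop between vowels /e/ and /u/, so it voices to [d]. /tapozebetundo/ → tabozebedundo.
Rule 4 (final vowel raising): /o/ is a mid vowel in word-final position, so it raises to [u]. /tabozebedundo/ → tabozebedundu.

tabozebedundu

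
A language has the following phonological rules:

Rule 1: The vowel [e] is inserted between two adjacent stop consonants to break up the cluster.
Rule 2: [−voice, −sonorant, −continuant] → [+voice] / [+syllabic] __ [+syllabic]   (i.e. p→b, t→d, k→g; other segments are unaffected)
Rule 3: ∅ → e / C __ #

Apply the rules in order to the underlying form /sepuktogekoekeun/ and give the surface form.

sebugedogegoegeune

Rule 1 (stop-cluster e-epenthesis): /k/ and /t/ form a stop–stop cluster, so [e] is inserted between them. /sepuktogekoekeun/ → sepuketogekoekeun.
Rule 2 (intervocalic voicing): /p/ is a voiceless stop between vowels /e/ and /u/, so it voices to [b]. /k/ is a voiceless stop between vowels /u/ and /e/, so it voices to [g]. /t/ is a voiceless stop between vowels /e/ and /o/, so it voices to [d]. /k/ is a voiceless stop between vowels /e/ and /o/, so it voices to [g]. /k/ is a voiceless stop between vowels /e/ and /e/, so it voices to [g]. /sepuketogekoekeun/ → sebugedogegoegeun.
Rule 3 (final e-epenthesis): the form ends in the consonant /n/, so [e] is inserted word-finally. /sebugedogegoegeun/ → sebugedogegoegeune.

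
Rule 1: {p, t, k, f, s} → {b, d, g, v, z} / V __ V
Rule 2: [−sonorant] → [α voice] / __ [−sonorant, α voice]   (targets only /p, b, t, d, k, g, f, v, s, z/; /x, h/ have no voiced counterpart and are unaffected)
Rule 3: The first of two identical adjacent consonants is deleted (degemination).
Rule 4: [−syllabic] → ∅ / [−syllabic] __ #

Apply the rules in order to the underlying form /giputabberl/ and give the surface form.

Rule 1 (intervocalic voicing): /p/ is a voiceless obstruent between vowels /i/ and /u/, so it voices to [b]. /t/ is a voiceless obstruent between vowels /u/ and /a/, so it voices to [d]. /giputabberl/ → gibudabberl.
Rule 2 (regressive voicing assimilation): no segment meets the environment; /gibudabberl/ is unchanged.
Rule 3 (degemination): /bb/ is a geminate; the first /b/ deletes. /gibudabberl/ → gibudaberl.
Rule 4 (final cluster simplification): /l/ is the second consonant of a word-final cluster /rl/, so it deletes. /gibudaberl/ → gibudaber.

gibudaber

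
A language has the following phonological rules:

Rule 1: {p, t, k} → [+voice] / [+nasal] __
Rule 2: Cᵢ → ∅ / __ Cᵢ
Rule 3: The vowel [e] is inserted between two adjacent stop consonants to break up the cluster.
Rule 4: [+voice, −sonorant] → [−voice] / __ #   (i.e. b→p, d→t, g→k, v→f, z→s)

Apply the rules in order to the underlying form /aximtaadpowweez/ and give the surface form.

Rule 1 (post-nasal voicing): /t/ is a voiceless stop immediately after the nasal /m/, so it voices to [d]. /aximtaadpowweez/ → aximdaadpowweez.
Rule 2 (degemination): /ww/ is a geminate; the first /w/ deletes. /aximdaadpowweez/ → aximdaadpoweez.
Rule 3 (stop-cluster e-epenthesis): /d/ and /p/ form a stop–stop cluster, so [e] is inserted between them. /aximdaadpoweez/ → aximdaadepoweez.
Rule 4 (final devoicing): /z/ is a voiced obstruent in word-final position, so it devoices to [s]. /aximdaadepoweez/ → aximdaadepowees.

aximdaadepowees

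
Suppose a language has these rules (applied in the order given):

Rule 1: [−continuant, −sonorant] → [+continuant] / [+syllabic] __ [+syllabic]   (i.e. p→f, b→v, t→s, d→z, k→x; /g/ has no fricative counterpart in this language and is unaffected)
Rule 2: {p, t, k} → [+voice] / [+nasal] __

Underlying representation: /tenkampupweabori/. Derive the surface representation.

Rule 1 (intervocalic spirantization): /b/ is a stop between vowels /a/ and /o/, so it spirantizes to the fricative [v]. /tenkampupweabori/ → tenkampupweavori.
Rule 2 (post-nasal voicing): /k/ is a voiceless stop immediately after the nasal /n/, so it voices to [g]. /p/ is a voiceless stop immediately after the nasal /m/, so it voices to [b]. /tenkampupweavori/ → tengambupweavori.

tengambupweavori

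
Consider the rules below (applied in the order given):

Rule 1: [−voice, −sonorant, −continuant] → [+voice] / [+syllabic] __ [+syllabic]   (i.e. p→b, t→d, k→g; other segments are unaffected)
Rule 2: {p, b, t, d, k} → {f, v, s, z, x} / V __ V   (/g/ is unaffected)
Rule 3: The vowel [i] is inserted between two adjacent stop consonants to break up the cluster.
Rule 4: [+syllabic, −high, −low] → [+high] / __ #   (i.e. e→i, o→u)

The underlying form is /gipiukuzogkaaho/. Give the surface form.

Rule 1 (intervocalic voicing): /p/ is a voiceless stop between vowels /i/ and /i/, so it voices to [b]. /k/ is a voiceless stop between vowels /u/ and /u/, so it voices to [g]. /gipiukuzogkaaho/ → gibiuguzogkaaho.
Rule 2 (intervocalic spirantization): /b/ is a stop between vowels /i/ and /i/, so it spirantizes to the fricative [v]. /gibiuguzogkaaho/ → giviuguzogkaaho.
Rule 3 (stop-cluster i-epenthesis): /g/ and /k/ form a stop–stop cluster, so [i] is inserted between them. /giviuguzogkaaho/ → giviuguzogikaaho.
Rule 4 (final vowel raising): /o/ is a mid vowel in word-final position, so it raises to [u]. /giviuguzogikaaho/ → giviuguzogikaahu.

giviuguzogikaahu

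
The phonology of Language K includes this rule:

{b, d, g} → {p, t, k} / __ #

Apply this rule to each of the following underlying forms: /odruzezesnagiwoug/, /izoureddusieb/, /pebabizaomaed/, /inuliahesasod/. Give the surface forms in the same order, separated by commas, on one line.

/odruzezesnagiwoug/: /g/ is a voiced stop in word-final position, so it devoices to [k]. → [odruzezesnagiwouk].
/izoureddusieb/: /b/ is a voiced stop in word-final position, so it devoices to [p]. → [izoureddusiep].
/pebabizaomaed/: /d/ is a voiced stop in word-final position, so it devoices to [t]. → [pebabizaomaet].
/inuliahesasod/: /d/ is a voiced stop in word-final position, so it devoices to [t]. → [inuliahesasot].

odruzezesnagiwouk, izoureddusiep, pebabizaomaet, inuliahesasot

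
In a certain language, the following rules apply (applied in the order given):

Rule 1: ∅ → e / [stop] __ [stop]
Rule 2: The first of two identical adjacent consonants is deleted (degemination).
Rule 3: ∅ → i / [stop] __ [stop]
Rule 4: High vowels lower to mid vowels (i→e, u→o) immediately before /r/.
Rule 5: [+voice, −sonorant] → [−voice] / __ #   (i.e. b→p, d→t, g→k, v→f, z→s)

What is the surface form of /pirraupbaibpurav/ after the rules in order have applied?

Rule 1 (stop-cluster e-epenthesis): /p/ and /b/ form a stop–stop cluster, so [e] is inserted between them. /b/ and /p/ form a stop–stop cluster, so [e] is inserted between them. /pirraupbaibpurav/ → pirraupebaibepurav.
Rule 2 (degemination): /rr/ is a geminate; the first /r/ deletes. /pirraupebaibepurav/ → piraupebaibepurav.
Rule 3 (stop-cluster i-epenthesis): no segment meets the environment; /piraupebaibepurav/ is unchanged.
Rule 4 (pre-rhotic lowering): /i/ is a high vowel immediately before /r/, so it lowers to [e]. /u/ is a high vowel immediately before /r/, so it lowers to [o]. /piraupebaibepurav/ → peraupebaibeporav.
Rule 5 (final devoicing): /v/ is a voiced obstruent in word-final position, so it devoices to [f]. /peraupebaibeporav/ → peraupebaibeporaf.

peraupebaibeporaf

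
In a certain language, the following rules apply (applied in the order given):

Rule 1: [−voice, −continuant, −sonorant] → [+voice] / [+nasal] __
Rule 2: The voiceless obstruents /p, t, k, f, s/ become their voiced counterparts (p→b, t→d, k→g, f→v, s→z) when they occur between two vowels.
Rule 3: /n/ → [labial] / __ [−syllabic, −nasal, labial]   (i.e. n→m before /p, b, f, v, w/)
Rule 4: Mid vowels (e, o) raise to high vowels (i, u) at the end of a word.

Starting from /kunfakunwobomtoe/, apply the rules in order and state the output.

Rule 1 (post-nasal voicing): /t/ is a voiceless stop immediately after the nasal /m/, so it voices to [d]. /kunfakunwobomtoe/ → kunfakunwobomdoe.
Rule 2 (intervocalic voicing): /k/ is a voiceless obstruent between vowels /a/ and /u/, so it voices to [g]. /kunfakunwobomdoe/ → kunfagunwobomdoe.
Rule 3 (nasal place assimilation): /n/ precedes the labial consonant /f/, so it assimilates in place to [m]. /n/ precedes the labial consonant /w/, so it assimilates in place to [m]. /kunfagunwobomdoe/ → kumfagumwobomdoe.
Rule 4 (final vowel raising): /e/ is a mid vowel in word-final position, so it raises to [i]. /kumfagumwobomdoe/ → kumfagumwobomdoi.

kumfagumwobomdoi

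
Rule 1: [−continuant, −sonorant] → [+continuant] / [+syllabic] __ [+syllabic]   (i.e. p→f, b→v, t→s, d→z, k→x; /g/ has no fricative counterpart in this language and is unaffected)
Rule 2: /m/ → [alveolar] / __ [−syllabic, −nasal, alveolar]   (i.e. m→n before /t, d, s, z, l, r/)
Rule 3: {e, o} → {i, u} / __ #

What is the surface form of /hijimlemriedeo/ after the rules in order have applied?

Rule 1 (intervocalic spirantization): /d/ is a stop between vowels /e/ and /e/, so it spirantizes to the fricative [z]. /hijimlemriedeo/ → hijimlemriezeo.
Rule 2 (nasal place assimilation): /m/ precedes the alveolar consonant /l/, so it assimilates in place to [n]. /m/ precedes the alveolar consonant /r/, so it assimilates in place to [n]. /hijimlemriezeo/ → hijinlenriezeo.
Rule 3 (final vowel raising): /o/ is a mid vowel in word-final position, so it raises to [u]. /hijinlenriezeo/ → hijinlenriezeu.

hijinlenriezeu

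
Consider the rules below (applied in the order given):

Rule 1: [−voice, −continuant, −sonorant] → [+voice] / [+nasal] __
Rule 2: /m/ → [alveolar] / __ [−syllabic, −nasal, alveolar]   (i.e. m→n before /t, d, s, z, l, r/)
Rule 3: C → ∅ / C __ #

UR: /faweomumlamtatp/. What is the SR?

faweomunlandat

Rule 1 (post-nasal voicing): /t/ is a voiceless stop immediately after the nasal /m/, so it voices to [d]. /faweomumlamtatp/ → faweomumlamdatp.
Rule 2 (nasal place assimilation): /m/ precedes the alveolar consonant /l/, so it assimilates in place to [n]. /m/ precedes the alveolar consonant /d/, so it assimilates in place to [n]. /faweomumlamdatp/ → faweomunlandatp.
Rule 3 (final cluster simplification): /p/ is the second consonant of a word-final cluster /tp/, so it deletes. /faweomunlandatp/ → faweomunlandat.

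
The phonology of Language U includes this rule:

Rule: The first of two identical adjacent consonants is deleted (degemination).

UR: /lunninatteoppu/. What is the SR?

luninateopu

/nn/ is a geminate; the first /n/ deletes.
/tt/ is a geminate; the first /t/ deletes.
/pp/ is a geminate; the first /p/ deletes.
The other instances of /l/, /n/, /t/, /p/ do not occur in the required environment and remain unchanged.
Surface form: [luninateopu].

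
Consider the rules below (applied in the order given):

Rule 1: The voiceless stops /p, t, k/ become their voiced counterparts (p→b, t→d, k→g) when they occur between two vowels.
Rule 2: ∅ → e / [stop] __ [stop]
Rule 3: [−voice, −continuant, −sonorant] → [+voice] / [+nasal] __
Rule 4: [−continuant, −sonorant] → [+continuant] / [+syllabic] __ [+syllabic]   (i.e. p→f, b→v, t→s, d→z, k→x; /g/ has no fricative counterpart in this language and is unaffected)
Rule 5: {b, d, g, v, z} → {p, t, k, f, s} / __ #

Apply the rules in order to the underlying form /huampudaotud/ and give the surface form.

huambuzaozut

Rule 1 (intervocalic voicing): /t/ is a voiceless stop between vowels /o/ and /u/, so it voices to [d]. /huampudaotud/ → huampudaodud.
Rule 2 (stop-cluster e-epenthesis): no segment meets the environment; /huampudaodud/ is unchanged.
Rule 3 (post-nasal voicing): /p/ is a voiceless stop immediately after the nasal /m/, so it voices to [b]. /huampudaodud/ → huambudaodud.
Rule 4 (intervocalic spirantization): /d/ is a stop between vowels /u/ and /a/, so it spirantizes to the fricative [z]. /d/ is a stop between vowels /o/ and /u/, so it spirantizes to the fricative [z]. /huambudaodud/ → huambuzaozud.
Rule 5 (final devoicing): /d/ is a voiced obstruent in word-final position, so it devoices to [t]. /huambuzaozud/ → huambuzaozut.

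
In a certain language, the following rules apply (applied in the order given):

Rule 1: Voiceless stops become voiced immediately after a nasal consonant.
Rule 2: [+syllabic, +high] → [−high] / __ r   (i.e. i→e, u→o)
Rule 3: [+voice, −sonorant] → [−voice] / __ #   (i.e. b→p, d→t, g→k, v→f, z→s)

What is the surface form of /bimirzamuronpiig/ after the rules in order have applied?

Rule 1 (post-nasal voicing): /p/ is a voiceless stop immediately after the nasal /n/, so it voices to [b]. /bimirzamuronpiig/ → bimirzamuronbiig.
Rule 2 (pre-rhotic lowering): /i/ is a high vowel immediately before /r/, so it lowers to [e]. /u/ is a high vowel immediately before /r/, so it lowers to [o]. /bimirzamuronbiig/ → bimerzamoronbiig.
Rule 3 (final devoicing): /g/ is a voiced obstruent in word-final position, so it devoices to [k]. /bimerzamoronbiig/ → bimerzamoronbiik.

bimerzamoronbiik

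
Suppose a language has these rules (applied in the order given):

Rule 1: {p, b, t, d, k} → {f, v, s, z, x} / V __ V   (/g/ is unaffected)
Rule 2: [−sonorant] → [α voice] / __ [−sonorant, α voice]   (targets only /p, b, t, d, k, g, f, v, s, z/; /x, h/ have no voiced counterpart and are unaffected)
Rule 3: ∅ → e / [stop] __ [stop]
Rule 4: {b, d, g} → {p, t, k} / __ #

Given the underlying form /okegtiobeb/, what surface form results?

oxeketiovep

Rule 1 (intervocalic spirantization): /k/ is a stop between vowels /o/ and /e/, so it spirantizes to the fricative [x]. /b/ is a stop between vowels /o/ and /e/, so it spirantizes to the fricative [v]. /okegtiobeb/ → oxegtioveb.
Rule 2 (regressive voicing assimilation): /g/ precedes the voiceless obstruent /t/, so it devoices to [k] by assimilation. /oxegtioveb/ → oxektioveb.
Rule 3 (stop-cluster e-epenthesis): /k/ and /t/ form a stop–stop cluster, so [e] is inserted between them. /oxektioveb/ → oxeketioveb.
Rule 4 (final devoicing): /b/ is a voiced stop in word-final position, so it devoices to [p]. /oxeketioveb/ → oxeketiovep.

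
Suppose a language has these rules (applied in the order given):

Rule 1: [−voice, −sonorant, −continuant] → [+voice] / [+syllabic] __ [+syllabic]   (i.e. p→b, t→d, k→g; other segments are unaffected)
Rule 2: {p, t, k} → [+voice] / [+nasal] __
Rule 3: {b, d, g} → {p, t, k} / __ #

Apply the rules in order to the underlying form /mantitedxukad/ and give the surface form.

mandidedxugat

Rule 1 (intervocalic voicing): /t/ is a voiceless stop between vowels /i/ and /e/, so it voices to [d]. /k/ is a voiceless stop between vowels /u/ and /a/, so it voices to [g]. /mantitedxukad/ → mantidedxugad.
Rule 2 (post-nasal voicing): /t/ is a voiceless stop immediately after the nasal /n/, so it voices to [d]. /mantidedxugad/ → mandidedxugad.
Rule 3 (final devoicing): /d/ is a voiced stop in word-final position, so it devoices to [t]. /mandidedxugad/ → mandidedxugat.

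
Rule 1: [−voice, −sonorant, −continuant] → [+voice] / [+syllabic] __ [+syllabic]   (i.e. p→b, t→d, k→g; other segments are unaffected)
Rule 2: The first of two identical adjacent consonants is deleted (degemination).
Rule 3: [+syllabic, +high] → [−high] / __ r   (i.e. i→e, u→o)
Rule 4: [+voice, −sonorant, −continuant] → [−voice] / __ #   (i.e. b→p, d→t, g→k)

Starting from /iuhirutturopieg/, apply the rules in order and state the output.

Rule 1 (intervocalic voicing): /p/ is a voiceless stop between vowels /o/ and /i/, so it voices to [b]. /iuhirutturopieg/ → iuhirutturobieg.
Rule 2 (degemination): /tt/ is a geminate; the first /t/ deletes. /iuhirutturobieg/ → iuhiruturobieg.
Rule 3 (pre-rhotic lowering): /i/ is a high vowel immediately before /r/, so it lowers to [e]. /u/ is a high vowel immediately before /r/, so it lowers to [o]. /iuhiruturobieg/ → iuherutorobieg.
Rule 4 (final devoicing): /g/ is a voiced stop in word-final position, so it devoices to [k]. /iuherutorobieg/ → iuherutorobiek.

iuherutorobiek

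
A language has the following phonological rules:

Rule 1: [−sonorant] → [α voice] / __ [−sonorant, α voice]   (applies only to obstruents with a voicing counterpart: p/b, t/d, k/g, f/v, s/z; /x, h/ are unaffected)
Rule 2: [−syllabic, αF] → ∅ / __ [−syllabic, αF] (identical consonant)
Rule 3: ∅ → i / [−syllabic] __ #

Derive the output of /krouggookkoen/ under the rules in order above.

krougookoeni

Rule 1 (regressive voicing assimilation): no segment meets the environment; /krouggookkoen/ is unchanged.
Rule 2 (degemination): /gg/ is a geminate; the first /g/ deletes. /kk/ is a geminate; the first /k/ deletes. /krouggookkoen/ → krougookoen.
Rule 3 (final i-epenthesis): the form ends in the consonant /n/, so [i] is inserted word-finally. /krougookoen/ → krougookoeni.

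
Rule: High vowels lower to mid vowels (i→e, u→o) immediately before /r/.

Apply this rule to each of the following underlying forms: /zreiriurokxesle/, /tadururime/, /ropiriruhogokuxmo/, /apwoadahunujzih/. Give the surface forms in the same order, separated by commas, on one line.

/zreiriurokxesle/: /i/ is a high vowel immediately before /r/, so it lowers to [e]. /u/ is a high vowel immediately before /r/, so it lowers to [o]. → [zreeriorokxesle].
/tadururime/: /u/ is a high vowel immediately before /r/, so it lowers to [o]. /u/ is a high vowel immediately before /r/, so it lowers to [o]. → [tadororime].
/ropiriruhogokuxmo/: /i/ is a high vowel immediately before /r/, so it lowers to [e]. /i/ is a high vowel immediately before /r/, so it lowers to [e]. → [ropereruhogokuxmo].
/apwoadahunujzih/: the rule's environment is not met; surfaces unchanged as [apwoadahunujzih].

zreeriorokxesle, tadororime, ropereruhogokuxmo, apwoadahunujzih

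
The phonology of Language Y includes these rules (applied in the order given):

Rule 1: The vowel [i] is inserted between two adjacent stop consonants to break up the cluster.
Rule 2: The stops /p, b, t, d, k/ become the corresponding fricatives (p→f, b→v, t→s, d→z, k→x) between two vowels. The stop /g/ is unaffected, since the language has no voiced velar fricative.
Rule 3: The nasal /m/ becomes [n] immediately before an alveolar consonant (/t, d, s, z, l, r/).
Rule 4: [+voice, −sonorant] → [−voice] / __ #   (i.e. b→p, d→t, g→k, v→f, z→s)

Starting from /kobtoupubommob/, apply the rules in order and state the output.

Rule 1 (stop-cluster i-epenthesis): /b/ and /t/ form a stop–stop cluster, so [i] is inserted between them. /kobtoupubommob/ → kobitoupubommob.
Rule 2 (intervocalic spirantization): /b/ is a stop between vowels /o/ and /i/, so it spirantizes to the fricative [v]. /t/ is a stop between vowels /i/ and /o/, so it spirantizes to the fricative [s]. /p/ is a stop between vowels /u/ and /u/, so it spirantizes to the fricative [f]. /b/ is a stop between vowels /u/ and /o/, so it spirantizes to the fricative [v]. /kobitoupubommob/ → kovisoufuvommob.
Rule 3 (nasal place assimilation): no segment meets the environment; /kovisoufuvommob/ is unchanged.
Rule 4 (final devoicing): /b/ is a voiced obstruent in word-final position, so it devoices to [p]. /kovisoufuvommob/ → kovisoufuvommop.

kovisoufuvommop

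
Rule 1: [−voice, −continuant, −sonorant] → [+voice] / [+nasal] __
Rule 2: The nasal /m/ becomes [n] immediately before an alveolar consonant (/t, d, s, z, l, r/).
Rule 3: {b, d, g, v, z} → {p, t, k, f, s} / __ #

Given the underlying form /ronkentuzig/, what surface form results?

rongenduzik

Rule 1 (post-nasal voicing): /k/ is a voiceless stop immediately after the nasal /n/, so it voices to [g]. /t/ is a voiceless stop immediately after the nasal /n/, so it voices to [d]. /ronkentuzig/ → rongenduzig.
Rule 2 (nasal place assimilation): no segment meets the environment; /rongenduzig/ is unchanged.
Rule 3 (final devoicing): /g/ is a voiced obstruent in word-final position, so it devoices to [k]. /rongenduzig/ → rongenduzik.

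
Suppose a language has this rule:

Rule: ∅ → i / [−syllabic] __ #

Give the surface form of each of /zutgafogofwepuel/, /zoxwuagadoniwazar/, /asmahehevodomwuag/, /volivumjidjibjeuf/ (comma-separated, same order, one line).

zutgafogofwepueli, zoxwuagadoniwazari, asmahehevodomwuagi, volivumjidjibjeufi

/zutgafogofwepuel/: the form ends in the consonant /l/, so [i] is inserted word-finally. → [zutgafogofwepueli].
/zoxwuagadoniwazar/: the form ends in the consonant /r/, so [i] is inserted word-finally. → [zoxwuagadoniwazari].
/asmahehevodomwuag/: the form ends in the consonant /g/, so [i] is inserted word-finally. → [asmahehevodomwuagi].
/volivumjidjibjeuf/: the form ends in the consonant /f/, so [i] is inserted word-finally. → [volivumjidjibjeufi].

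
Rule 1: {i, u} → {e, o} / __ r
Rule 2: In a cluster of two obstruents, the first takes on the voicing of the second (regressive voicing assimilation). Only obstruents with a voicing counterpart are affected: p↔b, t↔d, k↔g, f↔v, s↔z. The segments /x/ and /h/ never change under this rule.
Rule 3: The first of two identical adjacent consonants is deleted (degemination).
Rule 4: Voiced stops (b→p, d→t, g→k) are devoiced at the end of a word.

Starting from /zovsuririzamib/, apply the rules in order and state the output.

zofsorerizamip

Rule 1 (pre-rhotic lowering): /u/ is a high vowel immediately before /r/, so it lowers to [o]. /i/ is a high vowel immediately before /r/, so it lowers to [e]. /zovsuririzamib/ → zovsorerizamib.
Rule 2 (regressive voicing assimilation): /v/ precedes the voiceless obstruent /s/, so it devoices to [f] by assimilation. /zovsorerizamib/ → zofsorerizamib.
Rule 3 (degemination): no segment meets the environment; /zofsorerizamib/ is unchanged.
Rule 4 (final devoicing): /b/ is a voiced stop in word-final position, so it devoices to [p]. /zofsorerizamib/ → zofsorerizamip.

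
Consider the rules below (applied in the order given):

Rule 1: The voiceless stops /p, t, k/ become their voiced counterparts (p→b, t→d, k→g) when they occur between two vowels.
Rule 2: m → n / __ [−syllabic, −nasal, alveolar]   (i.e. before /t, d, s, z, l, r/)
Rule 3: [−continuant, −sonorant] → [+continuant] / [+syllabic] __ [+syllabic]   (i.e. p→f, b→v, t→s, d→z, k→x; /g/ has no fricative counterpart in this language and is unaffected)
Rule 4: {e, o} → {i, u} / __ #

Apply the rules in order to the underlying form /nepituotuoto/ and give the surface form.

nevizuozuozu

Rule 1 (intervocalic voicing): /p/ is a voiceless stop between vowels /e/ and /i/, so it voices to [b]. /t/ is a voiceless stop between vowels /i/ and /u/, so it voices to [d]. /t/ is a voiceless stop between vowels /o/ and /u/, so it voices to [d]. /t/ is a voiceless stop between vowels /o/ and /o/, so it voices to [d]. /nepituotuoto/ → nebiduoduodo.
Rule 2 (nasal place assimilation): no segment meets the environment; /nebiduoduodo/ is unchanged.
Rule 3 (intervocalic spirantization): /b/ is a stop between vowels /e/ and /i/, so it spirantizes to the fricative [v]. /d/ is a stop between vowels /i/ and /u/, so it spirantizes to the fricative [z]. /d/ is a stop between vowels /o/ and /u/, so it spirantizes to the fricative [z]. /d/ is a stop between vowels /o/ and /o/, so it spirantizes to the fricative [z]. /nebiduoduodo/ → nevizuozuozo.
Rule 4 (final vowel raising): /o/ is a mid vowel in word-final position, so it raises to [u]. /nevizuozuozo/ → nevizuozuozu.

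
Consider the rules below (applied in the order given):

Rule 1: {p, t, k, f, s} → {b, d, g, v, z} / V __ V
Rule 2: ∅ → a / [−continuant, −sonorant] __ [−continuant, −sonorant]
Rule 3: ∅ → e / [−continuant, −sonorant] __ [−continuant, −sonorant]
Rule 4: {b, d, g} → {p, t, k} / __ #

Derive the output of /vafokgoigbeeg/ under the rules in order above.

Rule 1 (intervocalic voicing): /f/ is a voiceless obstruent between vowels /a/ and /o/, so it voices to [v]. /vafokgoigbeeg/ → vavokgoigbeeg.
Rule 2 (stop-cluster a-epenthesis): /k/ and /g/ form a stop–stop cluster, so [a] is inserted between them. /g/ and /b/ form a stop–stop cluster, so [a] is inserted between them. /vavokgoigbeeg/ → vavokagoigabeeg.
Rule 3 (stop-cluster e-epenthesis): no segment meets the environment; /vavokagoigabeeg/ is unchanged.
Rule 4 (final devoicing): /g/ is a voiced stop in word-final position, so it devoices to [k]. /vavokagoigabeeg/ → vavokagoigabeek.

vavokagoigabeek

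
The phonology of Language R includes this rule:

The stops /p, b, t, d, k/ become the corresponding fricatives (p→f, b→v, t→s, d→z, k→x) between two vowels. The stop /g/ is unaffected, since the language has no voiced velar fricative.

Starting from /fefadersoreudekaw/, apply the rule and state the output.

fefazersoreuzexaw

/d/ is a stop between vowels /a/ and /e/, so it spirantizes to the fricative [z].
/d/ is a stop between vowels /u/ and /e/, so it spirantizes to the fricative [z].
/k/ is a stop between vowels /e/ and /a/, so it spirantizes to the fricative [x].
Surface form: [fefazersoreuzexaw].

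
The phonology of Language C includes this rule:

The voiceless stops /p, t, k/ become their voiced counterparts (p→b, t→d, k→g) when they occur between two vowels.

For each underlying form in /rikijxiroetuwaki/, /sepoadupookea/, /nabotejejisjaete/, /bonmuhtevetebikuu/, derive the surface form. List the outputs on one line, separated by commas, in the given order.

/rikijxiroetuwaki/: /k/ is a voiceless stop between vowels /i/ and /i/, so it voices to [g]. /t/ is a voiceless stop between vowels /e/ and /u/, so it voices to [d]. /k/ is a voiceless stop between vowels /a/ and /i/, so it voices to [g]. → [rigijxiroeduwagi].
/sepoadupookea/: /p/ is a voiceless stop between vowels /e/ and /o/, so it voices to [b]. /p/ is a voiceless stop between vowels /u/ and /o/, so it voices to [b]. /k/ is a voiceless stop between vowels /o/ and /e/, so it voices to [g]. → [seboaduboogea].
/nabotejejisjaete/: /t/ is a voiceless stop between vowels /o/ and /e/, so it voices to [d]. /t/ is a voiceless stop between vowels /e/ and /e/, so it voices to [d]. → [nabodejejisjaede].
/bonmuhtevetebikuu/: /t/ is a voiceless stop between vowels /e/ and /e/, so it voices to [d]. /k/ is a voiceless stop between vowels /i/ and /u/, so it voices to [g]. → [bonmuhtevedebiguu].

rigijxiroeduwagi, seboaduboogea, nabodejejisjaede, bonmuhtevedebiguu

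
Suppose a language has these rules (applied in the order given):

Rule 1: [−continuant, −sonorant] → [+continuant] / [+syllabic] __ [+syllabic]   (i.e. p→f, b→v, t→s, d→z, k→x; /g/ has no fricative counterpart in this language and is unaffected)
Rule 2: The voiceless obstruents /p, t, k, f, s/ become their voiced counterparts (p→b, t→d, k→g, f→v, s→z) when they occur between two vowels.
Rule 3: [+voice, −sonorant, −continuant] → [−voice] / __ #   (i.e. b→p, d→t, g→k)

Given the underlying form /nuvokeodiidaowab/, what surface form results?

Rule 1 (intervocalic spirantization): /k/ is a stop between vowels /o/ and /e/, so it spirantizes to the fricative [x]. /d/ is a stop between vowels /o/ and /i/, so it spirantizes to the fricative [z]. /d/ is a stop between vowels /i/ and /a/, so it spirantizes to the fricative [z]. /nuvokeodiidaowab/ → nuvoxeoziizaowab.
Rule 2 (intervocalic voicing): no segment meets the environment; /nuvoxeoziizaowab/ is unchanged.
Rule 3 (final devoicing): /b/ is a voiced stop in word-final position, so it devoices to [p]. /nuvoxeoziizaowab/ → nuvoxeoziizaowap.

nuvoxeoziizaowap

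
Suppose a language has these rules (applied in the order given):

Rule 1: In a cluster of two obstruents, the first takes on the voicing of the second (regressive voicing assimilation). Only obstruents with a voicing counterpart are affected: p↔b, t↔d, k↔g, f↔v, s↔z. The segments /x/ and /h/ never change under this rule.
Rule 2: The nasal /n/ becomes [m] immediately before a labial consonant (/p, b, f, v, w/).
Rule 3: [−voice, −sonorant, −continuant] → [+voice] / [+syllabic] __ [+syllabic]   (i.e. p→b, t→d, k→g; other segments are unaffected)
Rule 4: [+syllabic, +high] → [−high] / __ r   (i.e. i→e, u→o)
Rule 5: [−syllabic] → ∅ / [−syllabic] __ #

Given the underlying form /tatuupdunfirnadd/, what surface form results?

taduubdumfernad

Rule 1 (regressive voicing assimilation): /p/ precedes the voiced obstruent /d/, so it voices to [b] by assimilation. /tatuupdunfirnadd/ → tatuubdunfirnadd.
Rule 2 (nasal place assimilation): /n/ precedes the labial consonant /f/, so it assimilates in place to [m]. /tatuubdunfirnadd/ → tatuubdumfirnadd.
Rule 3 (intervocalic voicing): /t/ is a voiceless stop between vowels /a/ and /u/, so it voices to [d]. /tatuubdumfirnadd/ → taduubdumfirnadd.
Rule 4 (pre-rhotic lowering): /i/ is a high vowel immediately before /r/, so it lowers to [e]. /taduubdumfirnadd/ → taduubdumfernadd.
Rule 5 (final cluster simplification): /d/ is the second consonant of a word-final cluster /dd/, so it deletes. /taduubdumfernadd/ → taduubdumfernad.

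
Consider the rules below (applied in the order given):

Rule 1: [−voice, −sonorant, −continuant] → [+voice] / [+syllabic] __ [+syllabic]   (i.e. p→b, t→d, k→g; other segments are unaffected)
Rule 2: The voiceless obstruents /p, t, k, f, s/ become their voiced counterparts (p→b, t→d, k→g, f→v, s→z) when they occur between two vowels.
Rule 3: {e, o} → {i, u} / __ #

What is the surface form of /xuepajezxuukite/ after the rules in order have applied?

Rule 1 (intervocalic voicing): /p/ is a voiceless stop between vowels /e/ and /a/, so it voices to [b]. /k/ is a voiceless stop between vowels /u/ and /i/, so it voices to [g]. /t/ is a voiceless stop between vowels /i/ and /e/, so it voices to [d]. /xuepajezxuukite/ → xuebajezxuugide.
Rule 2 (intervocalic voicing): no segment meets the environment; /xuebajezxuugide/ is unchanged.
Rule 3 (final vowel raising): /e/ is a mid vowel in word-final position, so it raises to [i]. /xuebajezxuugide/ → xuebajezxuugidi.

xuebajezxuugidi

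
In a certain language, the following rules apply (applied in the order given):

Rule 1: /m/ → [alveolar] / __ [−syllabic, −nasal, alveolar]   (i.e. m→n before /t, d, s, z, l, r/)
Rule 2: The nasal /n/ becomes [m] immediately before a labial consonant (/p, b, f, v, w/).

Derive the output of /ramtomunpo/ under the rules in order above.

rantomumpo

Rule 1 (nasal place assimilation): /m/ precedes the alveolar consonant /t/, so it assimilates in place to [n]. /ramtomunpo/ → rantomunpo.
Rule 2 (nasal place assimilation): /n/ precedes the labial consonant /p/, so it assimilates in place to [m]. /rantomunpo/ → rantomumpo.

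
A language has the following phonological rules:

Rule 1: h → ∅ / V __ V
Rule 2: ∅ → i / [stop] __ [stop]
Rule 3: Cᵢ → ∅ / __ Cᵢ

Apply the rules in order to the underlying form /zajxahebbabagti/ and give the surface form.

Rule 1 (intervocalic h-deletion): /h/ occurs between vowels /a/ and /e/, so it deletes. /zajxahebbabagti/ → zajxaebbabagti.
Rule 2 (stop-cluster i-epenthesis): /b/ and /b/ form a stop–stop cluster, so [i] is inserted between them. /g/ and /t/ form a stop–stop cluster, so [i] is inserted between them. /zajxaebbabagti/ → zajxaebibabagiti.
Rule 3 (degemination): no segment meets the environment; /zajxaebibabagiti/ is unchanged.

zajxaebibabagiti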